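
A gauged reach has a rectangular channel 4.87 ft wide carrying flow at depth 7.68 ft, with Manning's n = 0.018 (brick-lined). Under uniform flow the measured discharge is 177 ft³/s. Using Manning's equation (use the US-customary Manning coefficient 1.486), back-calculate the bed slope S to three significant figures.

0.00145

A = b·y = 4.87 × 7.68 = 37.40 ft²
P = b + 2y = 4.87 + 2×7.68 = 20.23 ft
R = A/P = 37.40/20.23 = 1.849 ft
S = (Q·n / (1.486·A·R^(2/3)))² = (177×0.018 / (1.486×37.40×1.506))² = 0.001448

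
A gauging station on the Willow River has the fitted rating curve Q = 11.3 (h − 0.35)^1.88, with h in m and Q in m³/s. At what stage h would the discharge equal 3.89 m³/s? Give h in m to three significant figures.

0.917 m

h − h₀ = (Q/C)^(1/b) = (3.89/11.3)^(1/1.88) = 0.5671 m
h = 0.35 + 0.5671 = 0.9171 m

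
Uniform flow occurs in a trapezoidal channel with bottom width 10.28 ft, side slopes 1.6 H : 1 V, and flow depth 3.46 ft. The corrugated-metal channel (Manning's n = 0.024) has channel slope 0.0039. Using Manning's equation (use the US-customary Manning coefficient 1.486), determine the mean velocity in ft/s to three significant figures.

A = (b + z·y)·y = (10.28 + 1.6×3.46)×3.46 = 54.72 ft²
P = b + 2y√(1+z²) = 10.28 + 2×3.46×√(1+1.6²) = 23.34 ft
R = A/P = 54.72/23.34 = 2.345 ft
Q = (1.486/n)·A·R^(2/3)·S^(1/2) = (1.486/0.024) × 54.72 × 2.345^(2/3) × 0.0039^(1/2) = 373.5 ft³/s
V = Q/A = 373.5/54.72 = 6.825 ft/s

6.82 ft/s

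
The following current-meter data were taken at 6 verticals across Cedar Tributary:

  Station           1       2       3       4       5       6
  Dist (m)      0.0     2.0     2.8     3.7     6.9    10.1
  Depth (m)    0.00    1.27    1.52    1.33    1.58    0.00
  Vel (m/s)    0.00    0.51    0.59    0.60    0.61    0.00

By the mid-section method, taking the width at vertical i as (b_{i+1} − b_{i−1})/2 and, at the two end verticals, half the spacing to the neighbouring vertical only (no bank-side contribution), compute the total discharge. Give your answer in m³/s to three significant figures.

6.39 m³/s

w_2 = (2.8 − 0.0)/2 = 1.4 m; q_2 = 0.51 × 1.27 × 1.4 = 0.9068 m³/s
w_3 = (3.7 − 2.0)/2 = 0.85 m; q_3 = 0.59 × 1.52 × 0.85 = 0.7623 m³/s
w_4 = (6.9 − 2.8)/2 = 2.05 m; q_4 = 0.60 × 1.33 × 2.05 = 1.636 m³/s
w_5 = (10.1 − 3.7)/2 = 3.2 m; q_5 = 0.61 × 1.58 × 3.2 = 3.084 m³/s
Stations 1, 6 contribute zero (depth or velocity is 0).
Q = Σ qᵢ = 6.389 m³/s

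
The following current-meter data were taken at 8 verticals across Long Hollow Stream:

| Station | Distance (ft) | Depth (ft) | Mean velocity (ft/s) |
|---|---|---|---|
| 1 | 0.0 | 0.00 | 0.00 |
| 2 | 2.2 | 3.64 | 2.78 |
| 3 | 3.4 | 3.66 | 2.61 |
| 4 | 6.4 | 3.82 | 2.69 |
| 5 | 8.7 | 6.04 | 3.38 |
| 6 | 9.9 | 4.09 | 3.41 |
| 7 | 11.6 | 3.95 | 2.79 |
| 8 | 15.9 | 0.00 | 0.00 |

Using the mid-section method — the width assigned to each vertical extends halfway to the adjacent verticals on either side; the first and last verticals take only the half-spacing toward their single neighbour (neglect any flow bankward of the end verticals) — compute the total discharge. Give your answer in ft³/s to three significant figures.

w_2 = (3.4 − 0.0)/2 = 1.7 ft; q_2 = 2.78 × 3.64 × 1.7 = 17.20 ft³/s
w_3 = (6.4 − 2.2)/2 = 2.1 ft; q_3 = 2.61 × 3.66 × 2.1 = 20.06 ft³/s
w_4 = (8.7 − 3.4)/2 = 2.65 ft; q_4 = 2.69 × 3.82 × 2.65 = 27.23 ft³/s
w_5 = (9.9 − 6.4)/2 = 1.75 ft; q_5 = 3.38 × 6.04 × 1.75 = 35.73 ft³/s
w_6 = (11.6 − 8.7)/2 = 1.45 ft; q_6 = 3.41 × 4.09 × 1.45 = 20.22 ft³/s
w_7 = (15.9 − 9.9)/2 = 3 ft; q_7 = 2.79 × 3.95 × 3 = 33.06 ft³/s
Stations 1, 8 contribute zero (depth or velocity is 0).
Q = Σ qᵢ = 153.5 ft³/s

154 ft³/s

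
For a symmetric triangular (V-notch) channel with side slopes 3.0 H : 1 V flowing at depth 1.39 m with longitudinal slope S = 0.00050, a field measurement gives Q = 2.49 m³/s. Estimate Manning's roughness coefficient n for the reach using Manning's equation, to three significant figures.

0.0394

A = z·y² = 3.0×1.39² = 5.796 m²
P = 2y√(1+z²) = 2×1.39×√(1+3.0²) = 8.791 m
R = A/P = 5.796/8.791 = 0.6593 m
n = (1/Q)·A·R^(2/3)·S^(1/2) = (1/2.49) × 5.796 × 0.7575 × 0.02236 = 0.03943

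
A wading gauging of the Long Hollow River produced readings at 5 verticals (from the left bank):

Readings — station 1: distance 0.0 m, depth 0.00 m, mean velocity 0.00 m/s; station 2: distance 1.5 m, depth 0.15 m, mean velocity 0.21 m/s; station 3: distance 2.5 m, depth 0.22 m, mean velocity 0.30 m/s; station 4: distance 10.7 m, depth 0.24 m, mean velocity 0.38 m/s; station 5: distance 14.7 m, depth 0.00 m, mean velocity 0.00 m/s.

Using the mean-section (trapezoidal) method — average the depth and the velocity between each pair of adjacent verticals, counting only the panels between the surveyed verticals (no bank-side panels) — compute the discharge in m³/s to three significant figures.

Panel 1-2: Δb = 1.5 m, d̄ = (0.00+0.15)/2 = 0.075, v̄ = (0.00+0.21)/2 = 0.105 → q = 1.5×0.075×0.105 = 0.01181 m³/s
Panel 2-3: Δb = 1 m, d̄ = (0.15+0.22)/2 = 0.185, v̄ = (0.21+0.30)/2 = 0.255 → q = 1×0.185×0.255 = 0.04718 m³/s
Panel 3-4: Δb = 8.2 m, d̄ = (0.22+0.24)/2 = 0.23, v̄ = (0.30+0.38)/2 = 0.34 → q = 8.2×0.23×0.34 = 0.6412 m³/s
Panel 4-5: Δb = 4 m, d̄ = (0.24+0.00)/2 = 0.12, v̄ = (0.38+0.00)/2 = 0.19 → q = 4×0.12×0.19 = 0.09120 m³/s
Q = Σ q = 0.7914 m³/s

0.791 m³/s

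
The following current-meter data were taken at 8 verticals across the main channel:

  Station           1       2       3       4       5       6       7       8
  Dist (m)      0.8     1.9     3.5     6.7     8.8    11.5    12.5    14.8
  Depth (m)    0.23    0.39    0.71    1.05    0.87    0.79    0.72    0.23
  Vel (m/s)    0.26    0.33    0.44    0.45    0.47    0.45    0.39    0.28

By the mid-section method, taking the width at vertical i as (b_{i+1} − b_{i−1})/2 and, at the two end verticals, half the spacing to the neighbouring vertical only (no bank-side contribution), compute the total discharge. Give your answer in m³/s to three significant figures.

w_1 = (1.9 − 0.8)/2 = 0.55 m; q_1 = 0.26 × 0.23 × 0.55 = 0.03289 m³/s
w_2 = (3.5 − 0.8)/2 = 1.35 m; q_2 = 0.33 × 0.39 × 1.35 = 0.1737 m³/s
w_3 = (6.7 − 1.9)/2 = 2.4 m; q_3 = 0.44 × 0.71 × 2.4 = 0.7498 m³/s
w_4 = (8.8 − 3.5)/2 = 2.65 m; q_4 = 0.45 × 1.05 × 2.65 = 1.252 m³/s
w_5 = (11.5 − 6.7)/2 = 2.4 m; q_5 = 0.47 × 0.87 × 2.4 = 0.9814 m³/s
w_6 = (12.5 − 8.8)/2 = 1.85 m; q_6 = 0.45 × 0.79 × 1.85 = 0.6577 m³/s
w_7 = (14.8 − 11.5)/2 = 1.65 m; q_7 = 0.39 × 0.72 × 1.65 = 0.4633 m³/s
w_8 = (14.8 − 12.5)/2 = 1.15 m; q_8 = 0.28 × 0.23 × 1.15 = 0.07406 m³/s
Q = Σ qᵢ = 4.385 m³/s

4.38 m³/s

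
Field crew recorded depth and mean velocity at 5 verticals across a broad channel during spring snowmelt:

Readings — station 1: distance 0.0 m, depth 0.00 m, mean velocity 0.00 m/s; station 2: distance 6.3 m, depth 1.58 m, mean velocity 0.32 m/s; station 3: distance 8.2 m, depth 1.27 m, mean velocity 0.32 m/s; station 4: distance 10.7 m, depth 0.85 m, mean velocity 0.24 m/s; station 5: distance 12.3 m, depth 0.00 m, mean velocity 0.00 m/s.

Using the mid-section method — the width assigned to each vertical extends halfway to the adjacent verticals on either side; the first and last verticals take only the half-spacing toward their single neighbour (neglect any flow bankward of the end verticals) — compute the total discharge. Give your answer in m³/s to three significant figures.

w_2 = (8.2 − 0.0)/2 = 4.1 m; q_2 = 0.32 × 1.58 × 4.1 = 2.073 m³/s
w_3 = (10.7 − 6.3)/2 = 2.2 m; q_3 = 0.32 × 1.27 × 2.2 = 0.8941 m³/s
w_4 = (12.3 − 8.2)/2 = 2.05 m; q_4 = 0.24 × 0.85 × 2.05 = 0.4182 m³/s
Stations 1, 5 contribute zero (depth or velocity is 0).
Q = Σ qᵢ = 3.385 m³/s

3.39 m³/s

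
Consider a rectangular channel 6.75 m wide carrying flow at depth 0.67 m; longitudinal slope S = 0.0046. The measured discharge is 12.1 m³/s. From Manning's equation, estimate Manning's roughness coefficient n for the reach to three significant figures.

A = b·y = 6.75 × 0.67 = 4.523 m²
P = b + 2y = 6.75 + 2×0.67 = 8.090 m
R = A/P = 4.523/8.090 = 0.5590 m
n = (1/Q)·A·R^(2/3)·S^(1/2) = (1/12.1) × 4.523 × 0.6786 × 0.06782 = 0.01720

0.0172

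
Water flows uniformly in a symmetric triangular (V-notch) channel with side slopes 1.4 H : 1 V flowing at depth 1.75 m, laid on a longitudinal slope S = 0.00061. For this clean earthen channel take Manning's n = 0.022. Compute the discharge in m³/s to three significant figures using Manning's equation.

A = z·y² = 1.4×1.75² = 4.288 m²
P = 2y√(1+z²) = 2×1.75×√(1+1.4²) = 6.022 m
R = A/P = 4.288/6.022 = 0.7120 m
Q = (1/n)·A·R^(2/3)·S^(1/2) = (1/0.022) × 4.288 × 0.7120^(2/3) × 0.00061^(1/2) = 3.838 m³/s

3.84 m³/s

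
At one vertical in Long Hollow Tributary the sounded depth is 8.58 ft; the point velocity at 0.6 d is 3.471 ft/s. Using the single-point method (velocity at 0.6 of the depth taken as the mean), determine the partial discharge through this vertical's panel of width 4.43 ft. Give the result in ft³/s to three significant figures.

v̄ = v₀.₆ = 3.471 ft/s
q = v̄ × d × w = 3.471 × 8.58 × 4.43 = 131.9 ft³/s

132 ft³/s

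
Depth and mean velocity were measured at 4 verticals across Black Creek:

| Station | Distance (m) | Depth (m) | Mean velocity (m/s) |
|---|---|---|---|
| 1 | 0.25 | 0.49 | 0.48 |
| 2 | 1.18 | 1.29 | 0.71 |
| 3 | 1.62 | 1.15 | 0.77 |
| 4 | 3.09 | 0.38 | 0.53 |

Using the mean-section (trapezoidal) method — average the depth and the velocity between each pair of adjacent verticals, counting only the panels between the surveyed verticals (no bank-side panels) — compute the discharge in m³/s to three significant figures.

Panel 1-2: Δb = 0.93 m, d̄ = (0.49+1.29)/2 = 0.89, v̄ = (0.48+0.71)/2 = 0.595 → q = 0.93×0.89×0.595 = 0.4925 m³/s
Panel 2-3: Δb = 0.44 m, d̄ = (1.29+1.15)/2 = 1.22, v̄ = (0.71+0.77)/2 = 0.74 → q = 0.44×1.22×0.74 = 0.3972 m³/s
Panel 3-4: Δb = 1.47 m, d̄ = (1.15+0.38)/2 = 0.765, v̄ = (0.77+0.53)/2 = 0.65 → q = 1.47×0.765×0.65 = 0.7310 m³/s
Q = Σ q = 1.621 m³/s

1.62 m³/s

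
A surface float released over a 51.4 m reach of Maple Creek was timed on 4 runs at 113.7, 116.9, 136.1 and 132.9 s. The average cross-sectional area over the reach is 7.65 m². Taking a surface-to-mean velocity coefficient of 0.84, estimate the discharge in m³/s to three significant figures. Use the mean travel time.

t̄ = (113.7 + 116.9 + 136.1 + 132.9) / 4 = 124.9 s
v_surface = L / t̄ = 51.4 / 124.9 = 0.4115 m/s
v_mean = 0.84 × 0.4115 = 0.3457 m/s
Q = A × v_mean = 7.65 × 0.3457 = 2.644 m³/s

2.64 m³/s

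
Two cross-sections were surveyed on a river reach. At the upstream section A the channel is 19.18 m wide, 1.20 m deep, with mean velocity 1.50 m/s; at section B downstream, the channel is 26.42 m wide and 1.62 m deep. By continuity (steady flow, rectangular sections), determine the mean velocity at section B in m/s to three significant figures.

0.807 m/s

Q = A₁V₁ = (19.18×1.20) × 1.50 = 34.52 m³/s
A₂ = 26.42 × 1.62 = 42.80 m²
V₂ = Q/A₂ = 34.52/42.80 = 0.8066 m/s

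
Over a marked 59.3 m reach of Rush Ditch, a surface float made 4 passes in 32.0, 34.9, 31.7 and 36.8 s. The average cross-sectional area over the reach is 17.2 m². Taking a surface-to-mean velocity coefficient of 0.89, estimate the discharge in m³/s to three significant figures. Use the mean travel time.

t̄ = (32.0 + 34.9 + 31.7 + 36.8) / 4 = 33.85 s
v_surface = L / t̄ = 59.3 / 33.85 = 1.752 m/s
v_mean = 0.89 × 1.752 = 1.559 m/s
Q = A × v_mean = 17.2 × 1.559 = 26.82 m³/s

26.8 m³/s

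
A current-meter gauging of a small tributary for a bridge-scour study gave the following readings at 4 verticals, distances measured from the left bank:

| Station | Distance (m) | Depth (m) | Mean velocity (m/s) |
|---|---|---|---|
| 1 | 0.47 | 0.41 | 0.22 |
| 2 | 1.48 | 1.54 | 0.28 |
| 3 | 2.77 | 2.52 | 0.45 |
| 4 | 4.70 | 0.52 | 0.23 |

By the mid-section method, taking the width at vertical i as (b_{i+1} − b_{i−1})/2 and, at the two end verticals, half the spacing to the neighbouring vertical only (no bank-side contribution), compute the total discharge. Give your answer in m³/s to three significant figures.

w_1 = (1.48 − 0.47)/2 = 0.505 m; q_1 = 0.22 × 0.41 × 0.505 = 0.04555 m³/s
w_2 = (2.77 − 0.47)/2 = 1.15 m; q_2 = 0.28 × 1.54 × 1.15 = 0.4959 m³/s
w_3 = (4.70 − 1.48)/2 = 1.61 m; q_3 = 0.45 × 2.52 × 1.61 = 1.826 m³/s
w_4 = (4.70 − 2.77)/2 = 0.965 m; q_4 = 0.23 × 0.52 × 0.965 = 0.1154 m³/s
Q = Σ qᵢ = 2.483 m³/s

2.48 m³/s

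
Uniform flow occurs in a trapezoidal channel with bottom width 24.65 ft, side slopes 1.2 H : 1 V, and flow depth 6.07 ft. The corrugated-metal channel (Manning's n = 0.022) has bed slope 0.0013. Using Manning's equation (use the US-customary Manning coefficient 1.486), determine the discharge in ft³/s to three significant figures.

1280 ft³/s

A = (b + z·y)·y = (24.65 + 1.2×6.07)×6.07 = 193.8 ft²
P = b + 2y√(1+z²) = 24.65 + 2×6.07×√(1+1.2²) = 43.61 ft
R = A/P = 193.8/43.61 = 4.445 ft
Q = (1.486/n)·A·R^(2/3)·S^(1/2) = (1.486/0.022) × 193.8 × 4.445^(2/3) × 0.0013^(1/2) = 1276 ft³/s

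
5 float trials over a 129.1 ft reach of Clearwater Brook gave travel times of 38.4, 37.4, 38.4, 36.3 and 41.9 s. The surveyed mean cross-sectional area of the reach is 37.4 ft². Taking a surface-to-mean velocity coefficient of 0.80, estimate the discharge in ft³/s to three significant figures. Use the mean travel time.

100 ft³/s

t̄ = (38.4 + 37.4 + 38.4 + 36.3 + 41.9) / 5 = 38.48 s
v_surface = L / t̄ = 129.1 / 38.48 = 3.355 ft/s
v_mean = 0.80 × 3.355 = 2.684 ft/s
Q = A × v_mean = 37.4 × 2.684 = 100.4 ft³/s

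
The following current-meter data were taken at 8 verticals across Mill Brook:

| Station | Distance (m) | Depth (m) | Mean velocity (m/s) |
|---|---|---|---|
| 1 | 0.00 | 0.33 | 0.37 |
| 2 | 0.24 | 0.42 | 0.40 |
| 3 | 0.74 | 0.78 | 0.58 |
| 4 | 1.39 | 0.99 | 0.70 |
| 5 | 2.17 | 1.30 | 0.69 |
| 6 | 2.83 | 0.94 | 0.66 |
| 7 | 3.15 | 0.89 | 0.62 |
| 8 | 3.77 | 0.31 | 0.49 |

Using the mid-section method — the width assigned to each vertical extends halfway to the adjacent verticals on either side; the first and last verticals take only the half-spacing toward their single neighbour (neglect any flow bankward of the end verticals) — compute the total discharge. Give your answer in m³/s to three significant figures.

w_1 = (0.24 − 0.00)/2 = 0.12 m; q_1 = 0.37 × 0.33 × 0.12 = 0.01465 m³/s
w_2 = (0.74 − 0.00)/2 = 0.37 m; q_2 = 0.40 × 0.42 × 0.37 = 0.06216 m³/s
w_3 = (1.39 − 0.24)/2 = 0.575 m; q_3 = 0.58 × 0.78 × 0.575 = 0.2601 m³/s
w_4 = (2.17 − 0.74)/2 = 0.715 m; q_4 = 0.70 × 0.99 × 0.715 = 0.4955 m³/s
w_5 = (2.83 − 1.39)/2 = 0.72 m; q_5 = 0.69 × 1.30 × 0.72 = 0.6458 m³/s
w_6 = (3.15 − 2.17)/2 = 0.49 m; q_6 = 0.66 × 0.94 × 0.49 = 0.3040 m³/s
w_7 = (3.77 − 2.83)/2 = 0.47 m; q_7 = 0.62 × 0.89 × 0.47 = 0.2593 m³/s
w_8 = (3.77 − 3.15)/2 = 0.31 m; q_8 = 0.49 × 0.31 × 0.31 = 0.04709 m³/s
Q = Σ qᵢ = 2.089 m³/s

2.09 m³/s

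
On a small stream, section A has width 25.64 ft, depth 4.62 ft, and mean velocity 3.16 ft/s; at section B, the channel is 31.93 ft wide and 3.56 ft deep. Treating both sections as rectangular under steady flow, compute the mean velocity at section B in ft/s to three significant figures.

3.29 ft/s

Q = A₁V₁ = (25.64×4.62) × 3.16 = 374.3 ft³/s
A₂ = 31.93 × 3.56 = 113.7 ft²
V₂ = Q/A₂ = 374.3/113.7 = 3.293 ft/s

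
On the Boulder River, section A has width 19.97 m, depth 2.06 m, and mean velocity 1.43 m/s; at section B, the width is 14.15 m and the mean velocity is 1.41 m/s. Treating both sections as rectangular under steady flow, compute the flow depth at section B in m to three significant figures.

Q = A₁V₁ = (19.97×2.06) × 1.43 = 58.83 m³/s
d₂ = Q/(b₂ V₂) = 58.83/(14.15×1.41) = 2.949 m

2.95 m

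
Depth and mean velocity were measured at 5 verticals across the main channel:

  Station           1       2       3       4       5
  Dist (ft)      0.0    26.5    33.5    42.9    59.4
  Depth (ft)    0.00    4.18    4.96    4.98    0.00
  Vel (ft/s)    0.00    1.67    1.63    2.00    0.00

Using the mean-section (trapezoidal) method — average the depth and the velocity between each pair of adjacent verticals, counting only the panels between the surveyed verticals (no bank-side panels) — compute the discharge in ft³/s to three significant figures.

Panel 1-2: Δb = 26.5 ft, d̄ = (0.00+4.18)/2 = 2.09, v̄ = (0.00+1.67)/2 = 0.835 → q = 26.5×2.09×0.835 = 46.25 ft³/s
Panel 2-3: Δb = 7 ft, d̄ = (4.18+4.96)/2 = 4.57, v̄ = (1.67+1.63)/2 = 1.65 → q = 7×4.57×1.65 = 52.78 ft³/s
Panel 3-4: Δb = 9.4 ft, d̄ = (4.96+4.98)/2 = 4.97, v̄ = (1.63+2.00)/2 = 1.815 → q = 9.4×4.97×1.815 = 84.79 ft³/s
Panel 4-5: Δb = 16.5 ft, d̄ = (4.98+0.00)/2 = 2.49, v̄ = (2.00+0.00)/2 = 1 → q = 16.5×2.49×1 = 41.09 ft³/s
Q = Σ q = 224.9 ft³/s

225 ft³/s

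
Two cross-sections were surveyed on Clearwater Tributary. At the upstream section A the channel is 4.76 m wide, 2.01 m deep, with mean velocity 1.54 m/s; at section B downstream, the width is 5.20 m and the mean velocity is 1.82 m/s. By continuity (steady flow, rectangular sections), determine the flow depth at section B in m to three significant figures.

Q = A₁V₁ = (4.76×2.01) × 1.54 = 14.73 m³/s
d₂ = Q/(b₂ V₂) = 14.73/(5.20×1.82) = 1.557 m

1.56 m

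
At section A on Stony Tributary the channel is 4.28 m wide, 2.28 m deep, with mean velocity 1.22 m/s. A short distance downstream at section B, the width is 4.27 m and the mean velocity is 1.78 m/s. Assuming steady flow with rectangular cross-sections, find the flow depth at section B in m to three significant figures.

Q = A₁V₁ = (4.28×2.28) × 1.22 = 11.91 m³/s
d₂ = Q/(b₂ V₂) = 11.91/(4.27×1.78) = 1.566 m

1.57 m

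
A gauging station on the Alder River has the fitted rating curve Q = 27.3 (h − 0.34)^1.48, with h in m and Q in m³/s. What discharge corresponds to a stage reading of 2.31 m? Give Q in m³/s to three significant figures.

74.5 m³/s

Q = 27.3 × (2.31 − 0.34)^1.48 = 27.3 × 1.97^1.48 = 74.47 m³/s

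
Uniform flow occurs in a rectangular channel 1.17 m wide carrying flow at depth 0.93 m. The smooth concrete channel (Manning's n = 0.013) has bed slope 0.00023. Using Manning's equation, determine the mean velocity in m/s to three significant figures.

A = b·y = 1.17 × 0.93 = 1.088 m²
P = b + 2y = 1.17 + 2×0.93 = 3.030 m
R = A/P = 1.088/3.030 = 0.3591 m
Q = (1/n)·A·R^(2/3)·S^(1/2) = (1/0.013) × 1.088 × 0.3591^(2/3) × 0.00023^(1/2) = 0.6413 m³/s
V = Q/A = 0.6413/1.088 = 0.5894 m/s

0.589 m/s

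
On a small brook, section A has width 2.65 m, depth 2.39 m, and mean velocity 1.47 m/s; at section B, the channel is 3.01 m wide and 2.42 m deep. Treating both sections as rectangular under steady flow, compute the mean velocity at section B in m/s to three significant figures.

1.28 m/s

Q = A₁V₁ = (2.65×2.39) × 1.47 = 9.310 m³/s
A₂ = 3.01 × 2.42 = 7.284 m²
V₂ = Q/A₂ = 9.310/7.284 = 1.278 m/s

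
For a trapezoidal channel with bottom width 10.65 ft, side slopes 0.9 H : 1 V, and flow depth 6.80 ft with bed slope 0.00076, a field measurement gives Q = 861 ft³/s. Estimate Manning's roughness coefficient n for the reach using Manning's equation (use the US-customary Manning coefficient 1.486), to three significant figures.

0.0135

A = (b + z·y)·y = (10.65 + 0.9×6.80)×6.80 = 114.0 ft²
P = b + 2y√(1+z²) = 10.65 + 2×6.80×√(1+0.9²) = 28.95 ft
R = A/P = 114.0/28.95 = 3.939 ft
n = (1.486/Q)·A·R^(2/3)·S^(1/2) = (1.486/861) × 114.0 × 2.494 × 0.02757 = 0.01353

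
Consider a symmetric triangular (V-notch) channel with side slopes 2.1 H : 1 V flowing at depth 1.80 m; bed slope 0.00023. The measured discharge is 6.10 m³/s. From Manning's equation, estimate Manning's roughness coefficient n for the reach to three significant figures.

A = z·y² = 2.1×1.80² = 6.804 m²
P = 2y√(1+z²) = 2×1.80×√(1+2.1²) = 8.373 m
R = A/P = 6.804/8.373 = 0.8126 m
n = (1/Q)·A·R^(2/3)·S^(1/2) = (1/6.10) × 6.804 × 0.8708 × 0.01517 = 0.01473

0.0147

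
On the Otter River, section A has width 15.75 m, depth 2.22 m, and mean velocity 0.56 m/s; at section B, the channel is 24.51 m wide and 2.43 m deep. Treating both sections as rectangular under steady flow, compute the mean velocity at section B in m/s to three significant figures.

Q = A₁V₁ = (15.75×2.22) × 0.56 = 19.58 m³/s
A₂ = 24.51 × 2.43 = 59.56 m²
V₂ = Q/A₂ = 19.58/59.56 = 0.3288 m/s

0.329 m/s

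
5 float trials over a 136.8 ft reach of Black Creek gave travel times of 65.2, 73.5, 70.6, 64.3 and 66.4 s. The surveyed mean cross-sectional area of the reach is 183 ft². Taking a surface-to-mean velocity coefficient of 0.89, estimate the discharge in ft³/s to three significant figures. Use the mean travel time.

t̄ = (65.2 + 73.5 + 70.6 + 64.3 + 66.4) / 5 = 68 s
v_surface = L / t̄ = 136.8 / 68 = 2.012 ft/s
v_mean = 0.89 × 2.012 = 1.790 ft/s
Q = A × v_mean = 183 × 1.790 = 327.7 ft³/s

328 ft³/s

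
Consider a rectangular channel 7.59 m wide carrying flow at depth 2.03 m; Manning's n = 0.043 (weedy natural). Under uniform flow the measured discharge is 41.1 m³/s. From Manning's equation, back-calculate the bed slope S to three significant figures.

A = b·y = 7.59 × 2.03 = 15.41 m²
P = b + 2y = 7.59 + 2×2.03 = 11.65 m
R = A/P = 15.41/11.65 = 1.323 m
S = (Q·n / (1·A·R^(2/3)))² = (41.1×0.043 / (1×15.41×1.205))² = 0.009063

0.00906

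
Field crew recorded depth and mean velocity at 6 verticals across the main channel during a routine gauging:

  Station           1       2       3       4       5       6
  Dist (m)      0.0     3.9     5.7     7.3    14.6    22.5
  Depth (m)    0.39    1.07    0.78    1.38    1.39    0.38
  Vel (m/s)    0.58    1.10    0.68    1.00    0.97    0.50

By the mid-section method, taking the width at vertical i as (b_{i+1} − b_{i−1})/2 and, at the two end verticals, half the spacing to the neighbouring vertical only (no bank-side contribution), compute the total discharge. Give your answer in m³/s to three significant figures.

21.8 m³/s

w_1 = (3.9 − 0.0)/2 = 1.95 m; q_1 = 0.58 × 0.39 × 1.95 = 0.4411 m³/s
w_2 = (5.7 − 0.0)/2 = 2.85 m; q_2 = 1.10 × 1.07 × 2.85 = 3.354 m³/s
w_3 = (7.3 − 3.9)/2 = 1.7 m; q_3 = 0.68 × 0.78 × 1.7 = 0.9017 m³/s
w_4 = (14.6 − 5.7)/2 = 4.45 m; q_4 = 1.00 × 1.38 × 4.45 = 6.141 m³/s
w_5 = (22.5 − 7.3)/2 = 7.6 m; q_5 = 0.97 × 1.39 × 7.6 = 10.25 m³/s
w_6 = (22.5 − 14.6)/2 = 3.95 m; q_6 = 0.50 × 0.38 × 3.95 = 0.7505 m³/s
Q = Σ qᵢ = 21.84 m³/s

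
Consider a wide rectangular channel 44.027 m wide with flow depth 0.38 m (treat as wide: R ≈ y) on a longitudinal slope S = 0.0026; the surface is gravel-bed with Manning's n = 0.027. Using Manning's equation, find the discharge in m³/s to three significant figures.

16.6 m³/s

A = b·y = 44.027 × 0.38 = 16.73 m²
Wide channel: R ≈ y = 0.38 m
Q = (1/n)·A·R^(2/3)·S^(1/2) = (1/0.027) × 16.73 × 0.3800^(2/3) × 0.0026^(1/2) = 16.58 m³/s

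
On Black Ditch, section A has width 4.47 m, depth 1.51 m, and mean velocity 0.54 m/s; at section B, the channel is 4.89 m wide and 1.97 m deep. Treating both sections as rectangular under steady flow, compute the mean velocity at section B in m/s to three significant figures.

0.378 m/s

Q = A₁V₁ = (4.47×1.51) × 0.54 = 3.645 m³/s
A₂ = 4.89 × 1.97 = 9.633 m²
V₂ = Q/A₂ = 3.645/9.633 = 0.3784 m/s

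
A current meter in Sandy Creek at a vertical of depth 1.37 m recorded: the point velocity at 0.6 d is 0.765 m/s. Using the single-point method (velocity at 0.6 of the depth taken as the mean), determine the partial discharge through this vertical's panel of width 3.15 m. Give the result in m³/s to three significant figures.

v̄ = v₀.₆ = 0.765 m/s
q = v̄ × d × w = 0.7650 × 1.37 × 3.15 = 3.301 m³/s

3.30 m³/s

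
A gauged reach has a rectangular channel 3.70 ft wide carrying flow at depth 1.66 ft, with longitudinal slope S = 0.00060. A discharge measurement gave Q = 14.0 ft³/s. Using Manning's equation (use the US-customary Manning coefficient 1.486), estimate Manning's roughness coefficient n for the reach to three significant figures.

A = b·y = 3.70 × 1.66 = 6.142 ft²
P = b + 2y = 3.70 + 2×1.66 = 7.020 ft
R = A/P = 6.142/7.020 = 0.8749 ft
n = (1.486/Q)·A·R^(2/3)·S^(1/2) = (1.486/14.0) × 6.142 × 0.9148 × 0.02449 = 0.01461

0.0146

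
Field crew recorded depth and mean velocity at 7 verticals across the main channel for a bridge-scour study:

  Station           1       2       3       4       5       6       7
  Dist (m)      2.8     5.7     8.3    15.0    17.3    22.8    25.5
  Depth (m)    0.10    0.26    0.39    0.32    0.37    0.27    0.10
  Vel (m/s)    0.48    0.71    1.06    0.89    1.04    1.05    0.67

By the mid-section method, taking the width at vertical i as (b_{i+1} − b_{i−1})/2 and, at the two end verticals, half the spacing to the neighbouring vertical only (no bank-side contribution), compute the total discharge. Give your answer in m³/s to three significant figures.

6.53 m³/s

w_1 = (5.7 − 2.8)/2 = 1.45 m; q_1 = 0.48 × 0.10 × 1.45 = 0.06960 m³/s
w_2 = (8.3 − 2.8)/2 = 2.75 m; q_2 = 0.71 × 0.26 × 2.75 = 0.5077 m³/s
w_3 = (15.0 − 5.7)/2 = 4.65 m; q_3 = 1.06 × 0.39 × 4.65 = 1.922 m³/s
w_4 = (17.3 − 8.3)/2 = 4.5 m; q_4 = 0.89 × 0.32 × 4.5 = 1.282 m³/s
w_5 = (22.8 − 15.0)/2 = 3.9 m; q_5 = 1.04 × 0.37 × 3.9 = 1.501 m³/s
w_6 = (25.5 − 17.3)/2 = 4.1 m; q_6 = 1.05 × 0.27 × 4.1 = 1.162 m³/s
w_7 = (25.5 − 22.8)/2 = 1.35 m; q_7 = 0.67 × 0.10 × 1.35 = 0.09045 m³/s
Q = Σ qᵢ = 6.535 m³/s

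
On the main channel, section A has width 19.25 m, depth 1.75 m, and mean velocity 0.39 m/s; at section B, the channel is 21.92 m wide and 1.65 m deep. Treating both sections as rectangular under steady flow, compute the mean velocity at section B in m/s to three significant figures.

Q = A₁V₁ = (19.25×1.75) × 0.39 = 13.14 m³/s
A₂ = 21.92 × 1.65 = 36.17 m²
V₂ = Q/A₂ = 13.14/36.17 = 0.3633 m/s

0.363 m/s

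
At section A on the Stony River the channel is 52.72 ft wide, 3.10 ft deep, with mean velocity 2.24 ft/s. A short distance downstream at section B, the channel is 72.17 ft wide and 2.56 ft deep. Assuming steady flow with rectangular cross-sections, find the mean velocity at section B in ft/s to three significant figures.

Q = A₁V₁ = (52.72×3.10) × 2.24 = 366.1 ft³/s
A₂ = 72.17 × 2.56 = 184.8 ft²
V₂ = Q/A₂ = 366.1/184.8 = 1.981 ft/s

1.98 ft/s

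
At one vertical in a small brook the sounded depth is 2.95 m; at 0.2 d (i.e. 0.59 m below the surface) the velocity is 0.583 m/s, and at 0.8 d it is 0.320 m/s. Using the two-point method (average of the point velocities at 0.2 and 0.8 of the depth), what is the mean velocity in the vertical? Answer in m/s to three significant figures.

v̄ = (0.583 + 0.320) / 2 = 0.4515 m/s

0.452 m/s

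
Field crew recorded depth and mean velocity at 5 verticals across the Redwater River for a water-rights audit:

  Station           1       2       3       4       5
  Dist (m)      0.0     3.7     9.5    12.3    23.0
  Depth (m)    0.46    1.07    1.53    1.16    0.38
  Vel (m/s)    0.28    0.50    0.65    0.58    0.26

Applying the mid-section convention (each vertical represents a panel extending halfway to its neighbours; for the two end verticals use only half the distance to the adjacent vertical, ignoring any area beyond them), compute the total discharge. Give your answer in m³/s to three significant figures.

w_1 = (3.7 − 0.0)/2 = 1.85 m; q_1 = 0.28 × 0.46 × 1.85 = 0.2383 m³/s
w_2 = (9.5 − 0.0)/2 = 4.75 m; q_2 = 0.50 × 1.07 × 4.75 = 2.541 m³/s
w_3 = (12.3 − 3.7)/2 = 4.3 m; q_3 = 0.65 × 1.53 × 4.3 = 4.276 m³/s
w_4 = (23.0 − 9.5)/2 = 6.75 m; q_4 = 0.58 × 1.16 × 6.75 = 4.541 m³/s
w_5 = (23.0 − 12.3)/2 = 5.35 m; q_5 = 0.26 × 0.38 × 5.35 = 0.5286 m³/s
Q = Σ qᵢ = 12.13 m³/s

12.1 m³/s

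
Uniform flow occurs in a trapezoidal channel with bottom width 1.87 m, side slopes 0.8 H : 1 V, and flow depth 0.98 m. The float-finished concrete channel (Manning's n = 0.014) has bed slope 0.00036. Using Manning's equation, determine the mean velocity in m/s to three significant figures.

0.957 m/s

A = (b + z·y)·y = (1.87 + 0.8×0.98)×0.98 = 2.601 m²
P = b + 2y√(1+z²) = 1.87 + 2×0.98×√(1+0.8²) = 4.380 m
R = A/P = 2.601/4.380 = 0.5938 m
Q = (1/n)·A·R^(2/3)·S^(1/2) = (1/0.014) × 2.601 × 0.5938^(2/3) × 0.00036^(1/2) = 2.490 m³/s
V = Q/A = 2.490/2.601 = 0.9575 m/s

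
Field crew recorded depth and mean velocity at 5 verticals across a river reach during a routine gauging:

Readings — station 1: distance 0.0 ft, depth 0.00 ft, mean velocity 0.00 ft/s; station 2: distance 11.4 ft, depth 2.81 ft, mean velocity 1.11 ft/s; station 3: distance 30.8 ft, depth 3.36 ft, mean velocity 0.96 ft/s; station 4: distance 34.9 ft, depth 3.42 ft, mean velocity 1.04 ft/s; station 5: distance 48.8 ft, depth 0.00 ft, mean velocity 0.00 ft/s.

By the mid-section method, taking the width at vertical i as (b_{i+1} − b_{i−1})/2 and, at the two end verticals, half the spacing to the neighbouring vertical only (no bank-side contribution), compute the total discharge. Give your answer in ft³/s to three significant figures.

w_2 = (30.8 − 0.0)/2 = 15.4 ft; q_2 = 1.11 × 2.81 × 15.4 = 48.03 ft³/s
w_3 = (34.9 − 11.4)/2 = 11.75 ft; q_3 = 0.96 × 3.36 × 11.75 = 37.90 ft³/s
w_4 = (48.8 − 30.8)/2 = 9 ft; q_4 = 1.04 × 3.42 × 9 = 32.01 ft³/s
Stations 1, 5 contribute zero (depth or velocity is 0).
Q = Σ qᵢ = 117.9 ft³/s

118 ft³/s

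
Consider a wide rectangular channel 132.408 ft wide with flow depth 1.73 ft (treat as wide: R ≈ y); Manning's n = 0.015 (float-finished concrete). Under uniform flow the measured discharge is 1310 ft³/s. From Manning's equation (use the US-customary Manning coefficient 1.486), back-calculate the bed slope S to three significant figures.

0.00160

A = b·y = 132.408 × 1.73 = 229.1 ft²
Wide channel: R ≈ y = 1.73 ft
S = (Q·n / (1.486·A·R^(2/3)))² = (1310×0.015 / (1.486×229.1×1.441))² = 0.001605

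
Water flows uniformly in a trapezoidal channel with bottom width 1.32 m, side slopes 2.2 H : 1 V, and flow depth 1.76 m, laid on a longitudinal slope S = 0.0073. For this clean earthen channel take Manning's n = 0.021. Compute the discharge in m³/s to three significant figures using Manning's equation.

A = (b + z·y)·y = (1.32 + 2.2×1.76)×1.76 = 9.138 m²
P = b + 2y√(1+z²) = 1.32 + 2×1.76×√(1+2.2²) = 9.826 m
R = A/P = 9.138/9.826 = 0.9299 m
Q = (1/n)·A·R^(2/3)·S^(1/2) = (1/0.021) × 9.138 × 0.9299^(2/3) × 0.0073^(1/2) = 35.42 m³/s

35.4 m³/s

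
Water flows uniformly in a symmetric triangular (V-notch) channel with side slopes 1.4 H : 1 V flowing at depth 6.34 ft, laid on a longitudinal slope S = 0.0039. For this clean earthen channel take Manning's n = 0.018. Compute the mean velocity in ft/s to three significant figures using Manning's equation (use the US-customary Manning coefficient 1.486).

A = z·y² = 1.4×6.34² = 56.27 ft²
P = 2y√(1+z²) = 2×6.34×√(1+1.4²) = 21.82 ft
R = A/P = 56.27/21.82 = 2.580 ft
Q = (1.486/n)·A·R^(2/3)·S^(1/2) = (1.486/0.018) × 56.27 × 2.580^(2/3) × 0.0039^(1/2) = 545.7 ft³/s
V = Q/A = 545.7/56.27 = 9.697 ft/s

9.70 ft/s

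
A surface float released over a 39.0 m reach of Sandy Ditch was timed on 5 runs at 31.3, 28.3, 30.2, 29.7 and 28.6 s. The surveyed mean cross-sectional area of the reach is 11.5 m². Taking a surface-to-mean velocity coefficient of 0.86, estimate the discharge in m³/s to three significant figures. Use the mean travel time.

13.0 m³/s

t̄ = (31.3 + 28.3 + 30.2 + 29.7 + 28.6) / 5 = 29.62 s
v_surface = L / t̄ = 39.0 / 29.62 = 1.317 m/s
v_mean = 0.86 × 1.317 = 1.132 m/s
Q = A × v_mean = 11.5 × 1.132 = 13.02 m³/s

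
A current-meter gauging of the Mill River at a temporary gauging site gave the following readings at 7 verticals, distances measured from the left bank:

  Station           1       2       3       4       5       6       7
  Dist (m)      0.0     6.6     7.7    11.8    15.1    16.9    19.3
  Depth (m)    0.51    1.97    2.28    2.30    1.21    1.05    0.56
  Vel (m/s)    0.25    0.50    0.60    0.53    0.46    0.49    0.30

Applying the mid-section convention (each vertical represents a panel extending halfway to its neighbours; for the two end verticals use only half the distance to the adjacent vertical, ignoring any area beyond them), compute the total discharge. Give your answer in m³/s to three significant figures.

15.0 m³/s

w_1 = (6.6 − 0.0)/2 = 3.3 m; q_1 = 0.25 × 0.51 × 3.3 = 0.4208 m³/s
w_2 = (7.7 − 0.0)/2 = 3.85 m; q_2 = 0.50 × 1.97 × 3.85 = 3.792 m³/s
w_3 = (11.8 − 6.6)/2 = 2.6 m; q_3 = 0.60 × 2.28 × 2.6 = 3.557 m³/s
w_4 = (15.1 − 7.7)/2 = 3.7 m; q_4 = 0.53 × 2.30 × 3.7 = 4.510 m³/s
w_5 = (16.9 − 11.8)/2 = 2.55 m; q_5 = 0.46 × 1.21 × 2.55 = 1.419 m³/s
w_6 = (19.3 − 15.1)/2 = 2.1 m; q_6 = 0.49 × 1.05 × 2.1 = 1.080 m³/s
w_7 = (19.3 − 16.9)/2 = 1.2 m; q_7 = 0.30 × 0.56 × 1.2 = 0.2016 m³/s
Q = Σ qᵢ = 14.98 m³/s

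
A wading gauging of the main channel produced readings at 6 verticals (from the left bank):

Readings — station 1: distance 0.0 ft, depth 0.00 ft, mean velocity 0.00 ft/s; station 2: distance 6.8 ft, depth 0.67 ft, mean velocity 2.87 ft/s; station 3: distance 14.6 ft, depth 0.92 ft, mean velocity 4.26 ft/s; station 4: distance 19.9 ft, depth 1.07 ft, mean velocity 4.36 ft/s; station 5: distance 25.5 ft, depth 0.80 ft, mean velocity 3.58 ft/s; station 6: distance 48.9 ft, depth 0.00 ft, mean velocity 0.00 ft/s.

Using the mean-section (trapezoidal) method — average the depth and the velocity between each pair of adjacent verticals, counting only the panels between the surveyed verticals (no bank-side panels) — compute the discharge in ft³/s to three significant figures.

85.6 ft³/s

Panel 1-2: Δb = 6.8 ft, d̄ = (0.00+0.67)/2 = 0.335, v̄ = (0.00+2.87)/2 = 1.435 → q = 6.8×0.335×1.435 = 3.269 ft³/s
Panel 2-3: Δb = 7.8 ft, d̄ = (0.67+0.92)/2 = 0.795, v̄ = (2.87+4.26)/2 = 3.565 → q = 7.8×0.795×3.565 = 22.11 ft³/s
Panel 3-4: Δb = 5.3 ft, d̄ = (0.92+1.07)/2 = 0.995, v̄ = (4.26+4.36)/2 = 4.31 → q = 5.3×0.995×4.31 = 22.73 ft³/s
Panel 4-5: Δb = 5.6 ft, d̄ = (1.07+0.80)/2 = 0.935, v̄ = (4.36+3.58)/2 = 3.97 → q = 5.6×0.935×3.97 = 20.79 ft³/s
Panel 5-6: Δb = 23.4 ft, d̄ = (0.80+0.00)/2 = 0.4, v̄ = (3.58+0.00)/2 = 1.79 → q = 23.4×0.4×1.79 = 16.75 ft³/s
Q = Σ q = 85.65 ft³/s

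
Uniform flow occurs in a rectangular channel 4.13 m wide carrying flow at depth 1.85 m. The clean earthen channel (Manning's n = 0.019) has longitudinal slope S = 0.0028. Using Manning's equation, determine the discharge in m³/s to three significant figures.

20.9 m³/s

A = b·y = 4.13 × 1.85 = 7.641 m²
P = b + 2y = 4.13 + 2×1.85 = 7.830 m
R = A/P = 7.641/7.830 = 0.9758 m
Q = (1/n)·A·R^(2/3)·S^(1/2) = (1/0.019) × 7.641 × 0.9758^(2/3) × 0.0028^(1/2) = 20.93 m³/s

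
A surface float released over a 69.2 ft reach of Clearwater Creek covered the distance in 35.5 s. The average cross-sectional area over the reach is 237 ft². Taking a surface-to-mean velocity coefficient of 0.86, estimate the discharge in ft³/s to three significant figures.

397 ft³/s

v_surface = L / t̄ = 69.2 / 35.5 = 1.949 ft/s
v_mean = 0.86 × 1.949 = 1.676 ft/s
Q = A × v_mean = 237 × 1.676 = 397.3 ft³/s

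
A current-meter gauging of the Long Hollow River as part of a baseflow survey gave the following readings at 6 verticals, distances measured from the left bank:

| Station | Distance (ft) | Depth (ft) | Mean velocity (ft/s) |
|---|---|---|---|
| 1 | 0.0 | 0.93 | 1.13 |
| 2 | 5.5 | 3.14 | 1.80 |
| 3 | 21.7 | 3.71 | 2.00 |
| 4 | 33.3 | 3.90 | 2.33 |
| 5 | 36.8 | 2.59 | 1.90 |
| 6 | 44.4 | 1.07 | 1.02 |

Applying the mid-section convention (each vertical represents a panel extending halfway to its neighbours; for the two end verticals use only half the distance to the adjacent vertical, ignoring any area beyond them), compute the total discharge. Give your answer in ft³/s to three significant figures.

w_1 = (5.5 − 0.0)/2 = 2.75 ft; q_1 = 1.13 × 0.93 × 2.75 = 2.890 ft³/s
w_2 = (21.7 − 0.0)/2 = 10.85 ft; q_2 = 1.80 × 3.14 × 10.85 = 61.32 ft³/s
w_3 = (33.3 − 5.5)/2 = 13.9 ft; q_3 = 2.00 × 3.71 × 13.9 = 103.1 ft³/s
w_4 = (36.8 − 21.7)/2 = 7.55 ft; q_4 = 2.33 × 3.90 × 7.55 = 68.61 ft³/s
w_5 = (44.4 − 33.3)/2 = 5.55 ft; q_5 = 1.90 × 2.59 × 5.55 = 27.31 ft³/s
w_6 = (44.4 − 36.8)/2 = 3.8 ft; q_6 = 1.02 × 1.07 × 3.8 = 4.147 ft³/s
Q = Σ qᵢ = 267.4 ft³/s

267 ft³/s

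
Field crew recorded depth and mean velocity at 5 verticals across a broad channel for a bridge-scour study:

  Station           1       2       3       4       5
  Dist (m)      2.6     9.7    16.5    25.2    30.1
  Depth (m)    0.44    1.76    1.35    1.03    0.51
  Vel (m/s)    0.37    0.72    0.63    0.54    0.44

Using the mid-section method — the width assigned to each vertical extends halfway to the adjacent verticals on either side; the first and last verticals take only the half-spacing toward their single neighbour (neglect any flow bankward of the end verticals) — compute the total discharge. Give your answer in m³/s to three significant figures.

20.3 m³/s

w_1 = (9.7 − 2.6)/2 = 3.55 m; q_1 = 0.37 × 0.44 × 3.55 = 0.5779 m³/s
w_2 = (16.5 − 2.6)/2 = 6.95 m; q_2 = 0.72 × 1.76 × 6.95 = 8.807 m³/s
w_3 = (25.2 − 9.7)/2 = 7.75 m; q_3 = 0.63 × 1.35 × 7.75 = 6.591 m³/s
w_4 = (30.1 − 16.5)/2 = 6.8 m; q_4 = 0.54 × 1.03 × 6.8 = 3.782 m³/s
w_5 = (30.1 − 25.2)/2 = 2.45 m; q_5 = 0.44 × 0.51 × 2.45 = 0.5498 m³/s
Q = Σ qᵢ = 20.31 m³/s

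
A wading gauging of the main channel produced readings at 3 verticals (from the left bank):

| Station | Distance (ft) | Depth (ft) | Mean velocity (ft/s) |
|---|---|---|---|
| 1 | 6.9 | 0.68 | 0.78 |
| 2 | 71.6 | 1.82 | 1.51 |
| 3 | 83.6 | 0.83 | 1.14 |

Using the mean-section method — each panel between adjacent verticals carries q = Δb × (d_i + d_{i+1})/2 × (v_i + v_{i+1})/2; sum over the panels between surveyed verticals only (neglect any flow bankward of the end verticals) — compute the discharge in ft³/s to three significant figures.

114 ft³/s

Panel 1-2: Δb = 64.7 ft, d̄ = (0.68+1.82)/2 = 1.25, v̄ = (0.78+1.51)/2 = 1.145 → q = 64.7×1.25×1.145 = 92.60 ft³/s
Panel 2-3: Δb = 12 ft, d̄ = (1.82+0.83)/2 = 1.325, v̄ = (1.51+1.14)/2 = 1.325 → q = 12×1.325×1.325 = 21.07 ft³/s
Q = Σ q = 113.7 ft³/s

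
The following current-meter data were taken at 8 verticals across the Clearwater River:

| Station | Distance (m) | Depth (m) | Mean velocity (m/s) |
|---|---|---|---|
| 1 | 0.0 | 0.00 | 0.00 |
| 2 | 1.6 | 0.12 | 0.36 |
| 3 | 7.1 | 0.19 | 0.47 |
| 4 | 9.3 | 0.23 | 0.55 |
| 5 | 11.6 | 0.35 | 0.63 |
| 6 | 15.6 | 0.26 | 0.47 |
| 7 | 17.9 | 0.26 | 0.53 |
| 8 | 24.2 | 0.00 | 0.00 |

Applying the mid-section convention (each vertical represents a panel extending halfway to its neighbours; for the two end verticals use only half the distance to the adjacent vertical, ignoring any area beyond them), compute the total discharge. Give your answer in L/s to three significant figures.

2450 L/s

w_2 = (7.1 − 0.0)/2 = 3.55 m; q_2 = 0.36 × 0.12 × 3.55 = 0.1534 m³/s
w_3 = (9.3 − 1.6)/2 = 3.85 m; q_3 = 0.47 × 0.19 × 3.85 = 0.3438 m³/s
w_4 = (11.6 − 7.1)/2 = 2.25 m; q_4 = 0.55 × 0.23 × 2.25 = 0.2846 m³/s
w_5 = (15.6 − 9.3)/2 = 3.15 m; q_5 = 0.63 × 0.35 × 3.15 = 0.6946 m³/s
w_6 = (17.9 − 11.6)/2 = 3.15 m; q_6 = 0.47 × 0.26 × 3.15 = 0.3849 m³/s
w_7 = (24.2 − 15.6)/2 = 4.3 m; q_7 = 0.53 × 0.26 × 4.3 = 0.5925 m³/s
Stations 1, 8 contribute zero (depth or velocity is 0).
Q = Σ qᵢ = 2.454 m³/s
= 2.454 × 1000 = 2454 L/s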